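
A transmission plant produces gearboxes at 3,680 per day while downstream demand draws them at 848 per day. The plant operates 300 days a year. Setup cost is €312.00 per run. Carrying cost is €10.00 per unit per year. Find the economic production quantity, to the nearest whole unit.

Annual demand D = 848 × 300 = 254,400.
Production build-up factor (1 − d/p) = 1 − 848/3,680 = 0.7696.
Q* = √(2DS / (H(1 − d/p))) = √(2 × 254,400 × 312 / (10 × 0.7696)).
= √(158,745,600 / 7.6957) ≈ 4541.801.

Q* ≈ 4,542 gearboxes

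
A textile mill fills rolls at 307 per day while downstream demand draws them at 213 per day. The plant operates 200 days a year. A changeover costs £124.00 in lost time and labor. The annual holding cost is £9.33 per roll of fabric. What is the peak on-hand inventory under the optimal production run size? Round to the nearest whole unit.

I_max ≈ 589 rolls

Annual demand D = 213 × 200 = 42,600.
Production build-up factor (1 − d/p) = 1 − 213/307 = 0.3062.
Q* = √(2DS / (H(1 − d/p))) = √(2 × 42,600 × 124 / (9.33 × 0.3062)).
= √(10,564,800 / 2.8567) ≈ 1923.070.
Maximum inventory = Q*(1 − d/p) = 1923.070 × 0.3062 ≈ 588.823.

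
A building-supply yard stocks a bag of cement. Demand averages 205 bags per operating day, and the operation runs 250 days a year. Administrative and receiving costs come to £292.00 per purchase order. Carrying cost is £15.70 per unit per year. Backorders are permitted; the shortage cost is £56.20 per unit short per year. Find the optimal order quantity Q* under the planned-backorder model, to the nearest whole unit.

Annual demand D = 205 × 250 = 51,250.
With planned backorders, Q* = √(2DS/H) · √((H+B)/B).
√(2DS/H) = √(2 × 51,250 × 292 / 15.7) = 1380.713.
√((H+B)/B) = √((15.7+56.2)/56.2) = 1.1311.
Q* ≈ 1561.708.

Q* ≈ 1,562 bags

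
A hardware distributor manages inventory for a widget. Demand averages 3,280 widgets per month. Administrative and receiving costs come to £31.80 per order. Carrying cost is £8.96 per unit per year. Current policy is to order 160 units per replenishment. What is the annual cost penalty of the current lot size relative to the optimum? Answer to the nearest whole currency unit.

Extra cost ≈ £3,804 per year

Annual demand D = 3,280 × 12 = 39,360.
EOQ = √(2DS/H) = √(2 × 39,360 × 31.8 / 8.96) ≈ 528.57.
Cost at Q* = (D/Q*)S + (Q*/2)H = √(2DSH) ≈ £4,735.98.
Cost at Q = 160: (39,360/160)×31.8 + (160/2)×8.96 = £7,822.80 + £716.80 = £8,539.60.
Excess = £8,539.60 − £4,735.98 = £3,803.62.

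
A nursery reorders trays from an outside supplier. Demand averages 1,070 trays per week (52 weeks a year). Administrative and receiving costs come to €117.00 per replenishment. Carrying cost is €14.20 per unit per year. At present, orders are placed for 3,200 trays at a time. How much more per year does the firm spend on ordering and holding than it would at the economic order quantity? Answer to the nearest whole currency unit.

Extra cost ≈ €11,157 per year

Annual demand D = 1,070 × 52 = 55,640.
EOQ = √(2DS/H) = √(2 × 55,640 × 117 / 14.2) ≈ 957.54.
Cost at Q* = (D/Q*)S + (Q*/2)H = √(2DSH) ≈ €13,597.08.
Cost at Q = 3,200: (55,640/3,200)×117 + (3,200/2)×14.2 = €2,034.34 + €22,720.00 = €24,754.34.
Excess = €24,754.34 − €13,597.08 = €11,157.26.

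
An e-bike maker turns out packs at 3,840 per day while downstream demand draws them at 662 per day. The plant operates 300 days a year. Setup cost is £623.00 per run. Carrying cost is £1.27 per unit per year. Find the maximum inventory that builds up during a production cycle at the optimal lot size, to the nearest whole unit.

I_max ≈ 12,699 packs

Annual demand D = 662 × 300 = 198,600.
Production build-up factor (1 − d/p) = 1 − 662/3,840 = 0.8276.
Q* = √(2DS / (H(1 − d/p))) = √(2 × 198,600 × 623 / (1.27 × 0.8276)).
= √(247,455,600 / 1.0511) ≈ 15343.889.
Maximum inventory = Q*(1 − d/p) = 15343.889 × 0.8276 ≈ 12698.666.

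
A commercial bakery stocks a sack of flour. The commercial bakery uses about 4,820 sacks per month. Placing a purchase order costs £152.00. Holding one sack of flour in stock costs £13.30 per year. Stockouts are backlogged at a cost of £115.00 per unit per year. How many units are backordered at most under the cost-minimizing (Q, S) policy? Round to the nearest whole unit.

Annual demand D = 4,820 × 12 = 57,840.
With planned backorders, Q* = √(2DS/H) · √((H+B)/B).
√(2DS/H) = √(2 × 57,840 × 152 / 13.3) = 1149.807.
√((H+B)/B) = √((13.3+115)/115) = 1.0562.
Q* ≈ 1214.478.
S* = Q* · H/(H+B) = 1214.478 × 13.3/128.3 ≈ 125.897.

S* ≈ 126 sacks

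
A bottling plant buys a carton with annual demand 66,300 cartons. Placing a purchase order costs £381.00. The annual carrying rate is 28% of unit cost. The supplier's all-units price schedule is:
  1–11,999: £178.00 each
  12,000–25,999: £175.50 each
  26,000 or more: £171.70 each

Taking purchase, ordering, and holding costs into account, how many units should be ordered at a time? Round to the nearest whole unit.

Q* ≈ 1,007 cartons

Holding cost per unit per year at price C is H = 0.28·C.
Evaluate total cost at each tier's feasible EOQ or, if the EOQ is below the tier, at the tier's minimum quantity.
EOQ at £178.00 = 1006.8 (feasible in tier 1): TC = 66,300×£178.00 + (66,300/1006.8)×381 + (1006.8/2)×0.28×£178.00 = £11,851,579.15.
EOQ at £175.50 = 1014.0 < 12000, so use break Q=12000: TC = 66,300×£175.50 + (66,300/12000.0)×381 + (12000.0/2)×0.28×£175.50 = £11,932,595.03.
EOQ at £171.70 = 1025.1 < 26000, so use break Q=26000: TC = 66,300×£171.70 + (66,300/26000.0)×381 + (26000.0/2)×0.28×£171.70 = £12,009,669.55.
Lowest total cost is £11,851,579.15 at Q = 1006.8.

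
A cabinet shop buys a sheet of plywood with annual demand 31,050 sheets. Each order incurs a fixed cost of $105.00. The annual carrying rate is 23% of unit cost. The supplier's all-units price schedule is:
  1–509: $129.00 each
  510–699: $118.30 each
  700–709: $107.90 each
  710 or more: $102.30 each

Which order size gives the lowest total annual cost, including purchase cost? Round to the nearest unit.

Q* ≈ 710 sheets

Holding cost per unit per year at price C is H = 0.23·C.
Candidates are each tier's EOQ (if it falls in that tier) and each price-break quantity.
EOQ at $129.00 = 468.8 (feasible in tier 1): TC = 31,050×$129.00 + (31,050/468.8)×105 + (468.8/2)×0.23×$129.00 = $4,019,359.11.
EOQ at $118.30 = 489.5 < 510, so use break Q=510: TC = 31,050×$118.30 + (31,050/510.0)×105 + (510.0/2)×0.23×$118.30 = $3,686,545.94.
EOQ at $107.90 = 512.6 < 700, so use break Q=700: TC = 31,050×$107.90 + (31,050/700.0)×105 + (700.0/2)×0.23×$107.90 = $3,363,638.45.
EOQ at $102.30 = 526.4 < 710, so use break Q=710: TC = 31,050×$102.30 + (31,050/710.0)×105 + (710.0/2)×0.23×$102.30 = $3,189,359.70.
Lowest total cost is $3,189,359.70 at Q = 710.0.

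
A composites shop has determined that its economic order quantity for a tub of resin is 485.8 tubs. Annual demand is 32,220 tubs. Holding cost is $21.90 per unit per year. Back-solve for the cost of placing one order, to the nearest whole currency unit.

The basic EOQ model gives Q* = √(2DS/H); rearrange for the unknown.
From Q* = √(2DS/H): S = Q*²H / (2D) = 485.8² × 21.9 / (2 × 32,220) = 80.2054.

S ≈ $80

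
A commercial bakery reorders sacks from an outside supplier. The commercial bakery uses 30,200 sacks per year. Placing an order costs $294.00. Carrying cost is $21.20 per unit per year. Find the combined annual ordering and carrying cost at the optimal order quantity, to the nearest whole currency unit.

EOQ = √(2DS/H) = √(2 × 30,200 × 294 / 21.2) ≈ 915.22.
At the optimum the two cost components are equal, so total cost = 2·(Q*/2)H = Q*·H.
Minimum total = √(2DSH) = √(2 × 30,200 × 294 × 21.2) ≈ 19402.606.

TC* ≈ $19,403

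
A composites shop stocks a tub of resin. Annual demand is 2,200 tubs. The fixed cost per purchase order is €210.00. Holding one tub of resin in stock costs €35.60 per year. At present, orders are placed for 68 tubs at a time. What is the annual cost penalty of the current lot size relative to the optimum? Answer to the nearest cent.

EOQ = √(2DS/H) = √(2 × 2,200 × 210 / 35.6) ≈ 161.11.
Cost at Q* = (D/Q*)S + (Q*/2)H = √(2DSH) ≈ €5,735.36.
Cost at Q = 68: (2,200/68)×210 + (68/2)×35.6 = €6,794.12 + €1,210.40 = €8,004.52.
Excess = €8,004.52 − €5,735.36 = €2,269.15.

Extra cost ≈ €2,269.15 per year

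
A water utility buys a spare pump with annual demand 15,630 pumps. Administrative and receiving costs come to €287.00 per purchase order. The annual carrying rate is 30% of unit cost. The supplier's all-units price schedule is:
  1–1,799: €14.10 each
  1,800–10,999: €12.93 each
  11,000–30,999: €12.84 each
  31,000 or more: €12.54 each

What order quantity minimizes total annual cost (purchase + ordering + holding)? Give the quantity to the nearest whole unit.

Q* ≈ 1,800 pumps

Holding cost per unit per year at price C is H = 0.30·C.
For each price level, check whether its EOQ is feasible; otherwise the best quantity at that price is the breakpoint.
EOQ at €14.10 = 1456.3 (feasible in tier 1): TC = 15,630×€14.10 + (15,630/1456.3)×287 + (1456.3/2)×0.30×€14.10 = €226,543.35.
EOQ at €12.93 = 1520.8 < 1800, so use break Q=1800: TC = 15,630×€12.93 + (15,630/1800.0)×287 + (1800.0/2)×0.30×€12.93 = €208,079.12.
EOQ at €12.84 = 1526.1 < 11000, so use break Q=11000: TC = 15,630×€12.84 + (15,630/11000.0)×287 + (11000.0/2)×0.30×€12.84 = €222,283.00.
EOQ at €12.54 = 1544.3 < 31000, so use break Q=31000: TC = 15,630×€12.54 + (15,630/31000.0)×287 + (31000.0/2)×0.30×€12.54 = €254,455.90.
Lowest total cost is €208,079.12 at Q = 1800.0.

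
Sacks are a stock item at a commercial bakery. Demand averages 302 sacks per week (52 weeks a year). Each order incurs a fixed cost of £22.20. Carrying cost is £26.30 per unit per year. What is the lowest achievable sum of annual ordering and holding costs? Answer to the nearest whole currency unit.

TC* ≈ £4,282

Annual demand D = 302 × 52 = 15,704.
Q* = √(2DS/H) = √(2 × 15,704 × 22.2 / 26.3) ≈ 162.82.
At Q*, ordering cost (D/Q*)S equals holding cost (Q*/2)H, each = √(DSH/2).
Minimum total = √(2DSH) = √(2 × 15,704 × 22.2 × 26.3) ≈ 4282.274.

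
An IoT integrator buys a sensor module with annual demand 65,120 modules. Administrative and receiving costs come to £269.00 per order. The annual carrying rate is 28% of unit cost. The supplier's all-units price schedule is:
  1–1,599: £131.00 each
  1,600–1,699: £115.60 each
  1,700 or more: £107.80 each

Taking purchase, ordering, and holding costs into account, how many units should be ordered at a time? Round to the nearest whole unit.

Holding cost per unit per year at price C is H = 0.28·C.
Evaluate total cost at each tier's feasible EOQ or, if the EOQ is below the tier, at the tier's minimum quantity.
EOQ at £131.00 = 977.3 (feasible in tier 1): TC = 65,120×£131.00 + (65,120/977.3)×269 + (977.3/2)×0.28×£131.00 = £8,566,567.84.
EOQ at £115.60 = 1040.4 < 1600, so use break Q=1600: TC = 65,120×£115.60 + (65,120/1600.0)×269 + (1600.0/2)×0.28×£115.60 = £7,564,714.70.
EOQ at £107.80 = 1077.4 < 1700, so use break Q=1700: TC = 65,120×£107.80 + (65,120/1700.0)×269 + (1700.0/2)×0.28×£107.80 = £7,055,896.68.
Lowest total cost is £7,055,896.68 at Q = 1700.0.

Q* ≈ 1,700 modules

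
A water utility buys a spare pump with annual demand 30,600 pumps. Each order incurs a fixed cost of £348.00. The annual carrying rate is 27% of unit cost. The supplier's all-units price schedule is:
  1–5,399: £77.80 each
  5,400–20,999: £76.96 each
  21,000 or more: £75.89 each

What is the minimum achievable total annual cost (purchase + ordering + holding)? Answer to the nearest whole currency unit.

Holding cost per unit per year at price C is H = 0.27·C.
Evaluate total cost at each tier's feasible EOQ or, if the EOQ is below the tier, at the tier's minimum quantity.
EOQ at £77.80 = 1006.9 (feasible in tier 1): TC = 30,600×£77.80 + (30,600/1006.9)×348 + (1006.9/2)×0.27×£77.80 = £2,401,831.30.
EOQ at £76.96 = 1012.4 < 5400, so use break Q=5400: TC = 30,600×£76.96 + (30,600/5400.0)×348 + (5400.0/2)×0.27×£76.96 = £2,413,051.84.
EOQ at £75.89 = 1019.5 < 21000, so use break Q=21000: TC = 30,600×£75.89 + (30,600/21000.0)×348 + (21000.0/2)×0.27×£75.89 = £2,537,889.24.
Lowest total cost among the candidates is at Q = 1006.9.

TC* ≈ £2,401,831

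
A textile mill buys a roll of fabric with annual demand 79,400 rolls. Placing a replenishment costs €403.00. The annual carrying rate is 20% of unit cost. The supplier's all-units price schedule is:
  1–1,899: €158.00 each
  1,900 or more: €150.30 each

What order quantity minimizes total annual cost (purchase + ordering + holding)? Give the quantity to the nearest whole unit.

Q* ≈ 1,900 rolls

Holding cost per unit per year at price C is H = 0.20·C.
For each price level, check whether its EOQ is feasible; otherwise the best quantity at that price is the breakpoint.
EOQ at €158.00 = 1423.1 (feasible in tier 1): TC = 79,400×€158.00 + (79,400/1423.1)×403 + (1423.1/2)×0.20×€158.00 = €12,590,169.84.
EOQ at €150.30 = 1459.1 < 1900, so use break Q=1900: TC = 79,400×€150.30 + (79,400/1900.0)×403 + (1900.0/2)×0.20×€150.30 = €11,979,218.16.
Lowest total cost is €11,979,218.16 at Q = 1900.0.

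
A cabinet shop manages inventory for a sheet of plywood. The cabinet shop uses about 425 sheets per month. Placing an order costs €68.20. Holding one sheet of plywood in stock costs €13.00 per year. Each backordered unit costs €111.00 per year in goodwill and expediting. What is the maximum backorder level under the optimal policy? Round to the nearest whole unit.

Annual demand D = 425 × 12 = 5,100.
With planned backorders, Q* = √(2DS/H) · √((H+B)/B).
√(2DS/H) = √(2 × 5,100 × 68.2 / 13) = 231.324.
√((H+B)/B) = √((13+111)/111) = 1.0569.
Q* ≈ 244.495.
S* = Q* · H/(H+B) = 244.495 × 13/124 ≈ 25.633.

S* ≈ 26 sheets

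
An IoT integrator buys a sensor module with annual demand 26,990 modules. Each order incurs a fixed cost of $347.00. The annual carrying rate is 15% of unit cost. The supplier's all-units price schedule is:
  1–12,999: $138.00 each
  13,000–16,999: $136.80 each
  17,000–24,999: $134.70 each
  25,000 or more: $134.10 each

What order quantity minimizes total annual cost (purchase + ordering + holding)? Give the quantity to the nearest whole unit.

Q* ≈ 951 modules

Holding cost per unit per year at price C is H = 0.15·C.
Candidates are each tier's EOQ (if it falls in that tier) and each price-break quantity.
EOQ at $138.00 = 951.3 (feasible in tier 1): TC = 26,990×$138.00 + (26,990/951.3)×347 + (951.3/2)×0.15×$138.00 = $3,744,310.94.
EOQ at $136.80 = 955.4 < 13000, so use break Q=13000: TC = 26,990×$136.80 + (26,990/13000.0)×347 + (13000.0/2)×0.15×$136.80 = $3,826,332.43.
EOQ at $134.70 = 962.8 < 17000, so use break Q=17000: TC = 26,990×$134.70 + (26,990/17000.0)×347 + (17000.0/2)×0.15×$134.70 = $3,807,846.41.
EOQ at $134.10 = 965.0 < 25000, so use break Q=25000: TC = 26,990×$134.10 + (26,990/25000.0)×347 + (25000.0/2)×0.15×$134.10 = $3,871,171.12.
Lowest total cost is $3,744,310.94 at Q = 951.3.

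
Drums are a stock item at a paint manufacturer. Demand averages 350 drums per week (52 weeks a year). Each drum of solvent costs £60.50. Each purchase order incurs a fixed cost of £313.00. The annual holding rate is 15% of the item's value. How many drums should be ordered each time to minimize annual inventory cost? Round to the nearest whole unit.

Q* ≈ 1,120 drums

Annual demand D = 350 × 52 = 18,200.
Holding cost H = 0.15 × £60.50 = £9.0750 per unit per year.
EOQ = √(2DS / H) = √(2 × 18,200 × 313 / 9.075).
= √(11,393,200 / 9.075) = √1,255,449.0358 ≈ 1120.468.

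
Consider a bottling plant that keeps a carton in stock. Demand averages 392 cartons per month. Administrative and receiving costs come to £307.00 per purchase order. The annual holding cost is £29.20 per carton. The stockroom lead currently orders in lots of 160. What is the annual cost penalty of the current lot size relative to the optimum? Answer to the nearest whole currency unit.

Annual demand D = 392 × 12 = 4,704.
EOQ = √(2DS/H) = √(2 × 4,704 × 307 / 29.2) ≈ 314.50.
Cost at Q* = (D/Q*)S + (Q*/2)H = √(2DSH) ≈ £9,183.52.
Cost at Q = 160: (4,704/160)×307 + (160/2)×29.2 = £9,025.80 + £2,336.00 = £11,361.80.
Excess = £11,361.80 − £9,183.52 = £2,178.28.

Extra cost ≈ £2,178 per year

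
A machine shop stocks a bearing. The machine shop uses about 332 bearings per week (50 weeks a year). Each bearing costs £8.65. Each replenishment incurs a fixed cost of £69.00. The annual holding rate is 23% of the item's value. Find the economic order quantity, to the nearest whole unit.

Annual demand D = 332 × 50 = 16,600.
Holding cost H = 0.23 × £8.65 = £1.9895 per unit per year.
EOQ = √(2DS / H) = √(2 × 16,600 × 69 / 1.9895).
= √(2,290,800 / 1.9895) = √1,151,445.0867 ≈ 1073.054.

Q* ≈ 1,073 bearings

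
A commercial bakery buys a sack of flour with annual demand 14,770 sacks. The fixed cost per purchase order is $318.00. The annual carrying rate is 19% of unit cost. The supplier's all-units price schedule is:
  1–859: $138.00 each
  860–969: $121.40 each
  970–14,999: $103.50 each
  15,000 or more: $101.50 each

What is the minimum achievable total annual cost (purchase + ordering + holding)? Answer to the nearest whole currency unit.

TC* ≈ $1,543,075

Holding cost per unit per year at price C is H = 0.19·C.
Candidates are each tier's EOQ (if it falls in that tier) and each price-break quantity.
EOQ at $138.00 = 598.6 (feasible in tier 1): TC = 14,770×$138.00 + (14,770/598.6)×318 + (598.6/2)×0.19×$138.00 = $2,053,954.05.
EOQ at $121.40 = 638.2 < 860, so use break Q=860: TC = 14,770×$121.40 + (14,770/860.0)×318 + (860.0/2)×0.19×$121.40 = $1,808,457.85.
EOQ at $103.50 = 691.1 < 970, so use break Q=970: TC = 14,770×$103.50 + (14,770/970.0)×318 + (970.0/2)×0.19×$103.50 = $1,543,074.65.
EOQ at $101.50 = 697.9 < 15000, so use break Q=15000: TC = 14,770×$101.50 + (14,770/15000.0)×318 + (15000.0/2)×0.19×$101.50 = $1,644,105.62.
Lowest total cost among the candidates is at Q = 970.0.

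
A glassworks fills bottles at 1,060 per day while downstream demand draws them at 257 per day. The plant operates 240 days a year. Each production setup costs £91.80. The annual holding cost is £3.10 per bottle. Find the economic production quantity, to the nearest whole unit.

Annual demand D = 257 × 240 = 61,680.
Production build-up factor (1 − d/p) = 1 − 257/1,060 = 0.7575.
Q* = √(2DS / (H(1 − d/p))) = √(2 × 61,680 × 91.8 / (3.1 × 0.7575)).
= √(11,324,448 / 2.3484) ≈ 2195.952.

Q* ≈ 2,196 bottles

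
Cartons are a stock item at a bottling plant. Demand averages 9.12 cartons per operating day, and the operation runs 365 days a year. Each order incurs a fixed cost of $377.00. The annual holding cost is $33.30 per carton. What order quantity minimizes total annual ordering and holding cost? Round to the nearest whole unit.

Annual demand D = 9.12 × 365 = 3,328.8.
EOQ = √(2DS / H) = √(2 × 3,328.8 × 377 / 33.3).
= √(2,509,915.2 / 33.3) = √75,372.8288 ≈ 274.541.

Q* ≈ 275 cartons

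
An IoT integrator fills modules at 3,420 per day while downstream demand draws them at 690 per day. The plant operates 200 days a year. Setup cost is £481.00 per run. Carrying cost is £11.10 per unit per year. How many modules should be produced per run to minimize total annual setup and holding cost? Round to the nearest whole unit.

Annual demand D = 690 × 200 = 138,000.
Production build-up factor (1 − d/p) = 1 − 690/3,420 = 0.7982.
Q* = √(2DS / (H(1 − d/p))) = √(2 × 138,000 × 481 / (11.1 × 0.7982)).
= √(132,756,000 / 8.8605) ≈ 3870.770.

Q* ≈ 3,871 modules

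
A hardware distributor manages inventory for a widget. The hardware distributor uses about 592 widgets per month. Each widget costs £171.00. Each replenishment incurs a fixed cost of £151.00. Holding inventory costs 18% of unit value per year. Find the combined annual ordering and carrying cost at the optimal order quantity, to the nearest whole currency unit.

TC* ≈ £8,126

Annual demand D = 592 × 12 = 7,104.
Holding cost H = 0.18 × £171.00 = £30.7800 per unit per year.
The optimal lot size = √(2DS/H) = √(2 × 7,104 × 151 / 30.78) ≈ 264.01.
At Q*, ordering cost (D/Q*)S equals holding cost (Q*/2)H, each = √(DSH/2).
Minimum total = √(2DSH) = √(2 × 7,104 × 151 × 30.78) ≈ 8126.233.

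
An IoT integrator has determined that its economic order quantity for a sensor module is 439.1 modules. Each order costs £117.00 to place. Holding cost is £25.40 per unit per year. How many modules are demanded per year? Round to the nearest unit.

D ≈ 20,929 modules per year

Invert the EOQ relation Q*² = 2DS/H.
From Q* = √(2DS/H): D = Q*²H / (2S) = 439.1² × 25.4 / (2 × 117) = 20928.820.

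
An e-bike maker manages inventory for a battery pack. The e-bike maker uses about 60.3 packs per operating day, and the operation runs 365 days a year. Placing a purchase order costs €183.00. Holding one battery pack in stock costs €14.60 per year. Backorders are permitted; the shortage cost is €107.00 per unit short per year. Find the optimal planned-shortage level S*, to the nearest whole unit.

S* ≈ 95 packs

Annual demand D = 60.3 × 365 = 22,009.5.
With planned backorders, Q* = √(2DS/H) · √((H+B)/B).
√(2DS/H) = √(2 × 22,009.5 × 183 / 14.6) = 742.795.
√((H+B)/B) = √((14.6+107)/107) = 1.0660.
Q* ≈ 791.852.
S* = Q* · H/(H+B) = 791.852 × 14.6/121.6 ≈ 95.074.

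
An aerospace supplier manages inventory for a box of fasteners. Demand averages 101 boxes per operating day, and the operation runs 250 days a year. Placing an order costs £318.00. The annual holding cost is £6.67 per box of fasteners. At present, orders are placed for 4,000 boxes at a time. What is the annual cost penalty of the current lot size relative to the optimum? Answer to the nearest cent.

Extra cost ≈ £4,997.81 per year

Annual demand D = 101 × 250 = 25,250.
EOQ = √(2DS/H) = √(2 × 25,250 × 318 / 6.67) ≈ 1551.66.
Cost at Q* = (D/Q*)S + (Q*/2)H = √(2DSH) ≈ £10,349.57.
Cost at Q = 4,000: (25,250/4,000)×318 + (4,000/2)×6.67 = £2,007.38 + £13,340.00 = £15,347.38.
Excess = £15,347.38 − £10,349.57 = £4,997.81.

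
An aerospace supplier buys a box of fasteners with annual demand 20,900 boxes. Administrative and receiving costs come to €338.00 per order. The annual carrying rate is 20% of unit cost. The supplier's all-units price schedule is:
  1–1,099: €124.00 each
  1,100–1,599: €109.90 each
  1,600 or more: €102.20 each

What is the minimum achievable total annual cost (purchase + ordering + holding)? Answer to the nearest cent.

Holding cost per unit per year at price C is H = 0.20·C.
Candidates are each tier's EOQ (if it falls in that tier) and each price-break quantity.
EOQ at €124.00 = 754.8 (feasible in tier 1): TC = 20,900×€124.00 + (20,900/754.8)×338 + (754.8/2)×0.20×€124.00 = €2,610,318.56.
EOQ at €109.90 = 801.7 < 1100, so use break Q=1100: TC = 20,900×€109.90 + (20,900/1100.0)×338 + (1100.0/2)×0.20×€109.90 = €2,315,421.00.
EOQ at €102.20 = 831.4 < 1600, so use break Q=1600: TC = 20,900×€102.20 + (20,900/1600.0)×338 + (1600.0/2)×0.20×€102.20 = €2,156,747.12.
Lowest total cost among the candidates is at Q = 1600.0.

TC* ≈ €2,156,747.12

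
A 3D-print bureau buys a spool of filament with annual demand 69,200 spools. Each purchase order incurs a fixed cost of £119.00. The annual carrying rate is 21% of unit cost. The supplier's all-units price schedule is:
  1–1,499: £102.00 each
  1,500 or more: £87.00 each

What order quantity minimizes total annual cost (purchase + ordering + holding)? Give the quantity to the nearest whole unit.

Holding cost per unit per year at price C is H = 0.21·C.
For each price level, check whether its EOQ is feasible; otherwise the best quantity at that price is the breakpoint.
EOQ at £102.00 = 876.9 (feasible in tier 1): TC = 69,200×£102.00 + (69,200/876.9)×119 + (876.9/2)×0.21×£102.00 = £7,077,182.41.
EOQ at £87.00 = 949.5 < 1500, so use break Q=1500: TC = 69,200×£87.00 + (69,200/1500.0)×119 + (1500.0/2)×0.21×£87.00 = £6,039,592.37.
Lowest total cost is £6,039,592.37 at Q = 1500.0.

Q* ≈ 1,500 spools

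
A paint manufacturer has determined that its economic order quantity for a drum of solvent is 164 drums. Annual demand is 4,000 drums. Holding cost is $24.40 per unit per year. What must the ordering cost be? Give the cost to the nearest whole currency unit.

The basic EOQ model gives Q* = √(2DS/H); rearrange for the unknown.
From Q* = √(2DS/H): S = Q*²H / (2D) = 164² × 24.4 / (2 × 4,000) = 82.0328.

S ≈ $82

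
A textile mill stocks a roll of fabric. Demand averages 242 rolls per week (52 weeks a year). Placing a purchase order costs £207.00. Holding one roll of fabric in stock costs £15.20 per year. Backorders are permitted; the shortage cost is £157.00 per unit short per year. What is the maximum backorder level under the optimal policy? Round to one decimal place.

S* ≈ 54.1 rolls

Annual demand D = 242 × 52 = 12,584.
With planned backorders, Q* = √(2DS/H) · √((H+B)/B).
√(2DS/H) = √(2 × 12,584 × 207 / 15.2) = 585.447.
√((H+B)/B) = √((15.2+157)/157) = 1.0473.
Q* ≈ 613.133.
S* = Q* · H/(H+B) = 613.133 × 15.2/172.2 ≈ 54.121.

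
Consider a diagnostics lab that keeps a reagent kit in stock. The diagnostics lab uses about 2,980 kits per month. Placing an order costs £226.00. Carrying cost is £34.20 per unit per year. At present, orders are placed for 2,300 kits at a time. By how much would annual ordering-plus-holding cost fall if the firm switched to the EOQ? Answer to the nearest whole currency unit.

Extra cost ≈ £19,332 per year

Annual demand D = 2,980 × 12 = 35,760.
EOQ = √(2DS/H) = √(2 × 35,760 × 226 / 34.2) ≈ 687.47.
Cost at Q* = (D/Q*)S + (Q*/2)H = √(2DSH) ≈ £23,511.54.
Cost at Q = 2,300: (35,760/2,300)×226 + (2,300/2)×34.2 = £3,513.81 + £39,330.00 = £42,843.81.
Excess = £42,843.81 − £23,511.54 = £19,332.27.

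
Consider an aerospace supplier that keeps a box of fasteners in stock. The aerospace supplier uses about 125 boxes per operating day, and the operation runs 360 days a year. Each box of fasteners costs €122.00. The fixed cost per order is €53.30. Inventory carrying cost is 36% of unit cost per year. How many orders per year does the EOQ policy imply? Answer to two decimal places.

Annual demand D = 125 × 360 = 45,000.
Holding cost H = 0.36 × €122.00 = €43.9200 per unit per year.
Q* = √(2DS/H) = √(2 × 45,000 × 53.3 / 43.92) ≈ 330.49.
Orders per year = D / Q* = 45,000 / 330.49 ≈ 136.163.

N ≈ 136.16 orders per year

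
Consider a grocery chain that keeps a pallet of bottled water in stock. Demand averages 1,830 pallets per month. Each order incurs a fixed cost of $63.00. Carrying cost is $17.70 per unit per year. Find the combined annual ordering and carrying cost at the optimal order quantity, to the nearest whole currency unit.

TC* ≈ $6,998

Annual demand D = 1,830 × 12 = 21,960.
The optimal lot size = √(2DS/H) = √(2 × 21,960 × 63 / 17.7) ≈ 395.38.
At Q*, ordering cost (D/Q*)S equals holding cost (Q*/2)H, each = √(DSH/2).
Minimum total = √(2DSH) = √(2 × 21,960 × 63 × 17.7) ≈ 6998.228.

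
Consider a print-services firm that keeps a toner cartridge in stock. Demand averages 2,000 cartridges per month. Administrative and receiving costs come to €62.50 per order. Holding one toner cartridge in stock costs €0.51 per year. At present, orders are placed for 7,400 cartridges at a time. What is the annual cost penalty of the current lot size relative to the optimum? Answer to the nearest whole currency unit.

Extra cost ≈ €853 per year

Annual demand D = 2,000 × 12 = 24,000.
EOQ = √(2DS/H) = √(2 × 24,000 × 62.5 / 0.51) ≈ 2425.36.
Cost at Q* = (D/Q*)S + (Q*/2)H = √(2DSH) ≈ €1,236.93.
Cost at Q = 7,400: (24,000/7,400)×62.5 + (7,400/2)×0.51 = €202.70 + €1,887.00 = €2,089.70.
Excess = €2,089.70 − €1,236.93 = €852.77.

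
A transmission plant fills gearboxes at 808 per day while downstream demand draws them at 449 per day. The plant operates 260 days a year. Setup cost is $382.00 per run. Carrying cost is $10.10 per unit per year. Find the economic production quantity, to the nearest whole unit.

Q* ≈ 4,458 gearboxes

Annual demand D = 449 × 260 = 116,740.
Production build-up factor (1 − d/p) = 1 − 449/808 = 0.4443.
Q* = √(2DS / (H(1 − d/p))) = √(2 × 116,740 × 382 / (10.1 × 0.4443)).
= √(89,189,360 / 4.4875) ≈ 4458.146.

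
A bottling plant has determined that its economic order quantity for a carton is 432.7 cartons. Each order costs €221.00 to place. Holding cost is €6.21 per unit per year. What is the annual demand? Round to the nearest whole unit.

D ≈ 2,631 cartons per year

The basic EOQ model gives Q* = √(2DS/H); rearrange for the unknown.
From Q* = √(2DS/H): D = Q*²H / (2S) = 432.7² × 6.21 / (2 × 221) = 2630.529.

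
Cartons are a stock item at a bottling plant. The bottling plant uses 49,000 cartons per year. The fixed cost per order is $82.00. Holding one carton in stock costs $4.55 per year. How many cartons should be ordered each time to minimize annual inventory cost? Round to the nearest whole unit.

Q* ≈ 1,329 cartons

EOQ = √(2DS / H) = √(2 × 49,000 × 82 / 4.55).
= √(8,036,000 / 4.55) = √1,766,153.8462 ≈ 1328.967.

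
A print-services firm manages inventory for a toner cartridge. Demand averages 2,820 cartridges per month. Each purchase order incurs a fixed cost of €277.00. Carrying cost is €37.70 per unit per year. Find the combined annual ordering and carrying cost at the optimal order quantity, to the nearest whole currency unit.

Annual demand D = 2,820 × 12 = 33,840.
Q* = √(2DS/H) = √(2 × 33,840 × 277 / 37.7) ≈ 705.18.
At Q*, ordering cost (D/Q*)S equals holding cost (Q*/2)H, each = √(DSH/2).
Minimum total = √(2DSH) = √(2 × 33,840 × 277 × 37.7) ≈ 26585.249.

TC* ≈ €26,585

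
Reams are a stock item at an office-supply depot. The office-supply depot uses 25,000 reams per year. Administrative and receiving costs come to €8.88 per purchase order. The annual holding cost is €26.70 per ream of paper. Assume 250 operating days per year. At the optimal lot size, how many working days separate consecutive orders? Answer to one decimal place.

T ≈ 1.3 days

Q* = √(2DS/H) = √(2 × 25,000 × 8.88 / 26.7) ≈ 128.95.
Cycle time = Q*/D × 250 = 128.95 / 25,000 × 250 ≈ 1.290 days.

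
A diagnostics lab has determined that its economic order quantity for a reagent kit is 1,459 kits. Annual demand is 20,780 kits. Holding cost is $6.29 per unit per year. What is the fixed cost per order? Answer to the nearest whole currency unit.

The basic EOQ model gives Q* = √(2DS/H); rearrange for the unknown.
From Q* = √(2DS/H): S = Q*²H / (2D) = 1,459² × 6.29 / (2 × 20,780) = 322.1704.

S ≈ $322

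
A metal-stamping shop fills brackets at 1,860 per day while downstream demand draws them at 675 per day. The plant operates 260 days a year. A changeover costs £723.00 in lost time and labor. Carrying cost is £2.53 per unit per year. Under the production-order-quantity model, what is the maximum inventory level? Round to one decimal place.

I_max ≈ 7,994.0 brackets

Annual demand D = 675 × 260 = 175,500.
Production build-up factor (1 − d/p) = 1 − 675/1,860 = 0.6371.
Q* = √(2DS / (H(1 − d/p))) = √(2 × 175,500 × 723 / (2.53 × 0.6371)).
= √(253,773,000 / 1.6119) ≈ 12547.573.
Maximum inventory = Q*(1 − d/p) = 12547.573 × 0.6371 ≈ 7994.019.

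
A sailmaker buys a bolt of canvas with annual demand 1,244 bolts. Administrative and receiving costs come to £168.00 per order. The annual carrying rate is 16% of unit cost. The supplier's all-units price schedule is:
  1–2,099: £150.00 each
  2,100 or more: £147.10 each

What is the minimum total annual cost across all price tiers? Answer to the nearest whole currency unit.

Holding cost per unit per year at price C is H = 0.16·C.
Evaluate total cost at each tier's feasible EOQ or, if the EOQ is below the tier, at the tier's minimum quantity.
EOQ at £150.00 = 132.0 (feasible in tier 1): TC = 1,244×£150.00 + (1,244/132.0)×168 + (132.0/2)×0.16×£150.00 = £189,767.27.
EOQ at £147.10 = 133.3 < 2100, so use break Q=2100: TC = 1,244×£147.10 + (1,244/2100.0)×168 + (2100.0/2)×0.16×£147.10 = £207,804.72.
Lowest total cost among the candidates is at Q = 132.0.

TC* ≈ £189,767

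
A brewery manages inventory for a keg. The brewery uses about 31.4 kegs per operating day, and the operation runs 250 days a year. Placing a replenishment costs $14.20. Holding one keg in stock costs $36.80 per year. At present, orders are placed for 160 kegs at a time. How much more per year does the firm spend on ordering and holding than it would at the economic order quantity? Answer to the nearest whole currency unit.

Annual demand D = 31.4 × 250 = 7,850.
EOQ = √(2DS/H) = √(2 × 7,850 × 14.2 / 36.8) ≈ 77.83.
Cost at Q* = (D/Q*)S + (Q*/2)H = √(2DSH) ≈ $2,864.30.
Cost at Q = 160: (7,850/160)×14.2 + (160/2)×36.8 = $696.69 + $2,944.00 = $3,640.69.
Excess = $3,640.69 − $2,864.30 = $776.39.

Extra cost ≈ $776 per year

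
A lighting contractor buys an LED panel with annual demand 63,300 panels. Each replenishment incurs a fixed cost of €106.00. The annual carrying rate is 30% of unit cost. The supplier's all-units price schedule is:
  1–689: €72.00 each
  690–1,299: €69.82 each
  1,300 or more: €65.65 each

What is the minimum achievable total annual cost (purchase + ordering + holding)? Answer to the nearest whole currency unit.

Holding cost per unit per year at price C is H = 0.30·C.
For each price level, check whether its EOQ is feasible; otherwise the best quantity at that price is the breakpoint.
Tier 1 (€72.00): EOQ = 788.2 exceeds tier's upper bound 689, so this tier is dominated.
EOQ at €69.82 = 800.4 (feasible in tier 2): TC = 63,300×€69.82 + (63,300/800.4)×106 + (800.4/2)×0.30×€69.82 = €4,436,371.65.
EOQ at €65.65 = 825.5 < 1300, so use break Q=1300: TC = 63,300×€65.65 + (63,300/1300.0)×106 + (1300.0/2)×0.30×€65.65 = €4,173,608.13.
Lowest total cost among the candidates is at Q = 1300.0.

TC* ≈ €4,173,608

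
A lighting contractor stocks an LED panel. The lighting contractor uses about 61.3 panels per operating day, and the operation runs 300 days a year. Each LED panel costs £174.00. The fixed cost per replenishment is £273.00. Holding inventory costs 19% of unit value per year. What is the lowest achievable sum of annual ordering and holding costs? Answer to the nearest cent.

Annual demand D = 61.3 × 300 = 18,390.
Holding cost H = 0.19 × £174.00 = £33.0600 per unit per year.
EOQ = √(2DS/H) = √(2 × 18,390 × 273 / 33.06) ≈ 551.11.
At the optimum the two cost components are equal, so total cost = 2·(Q*/2)H = Q*·H.
Minimum total = √(2DSH) = √(2 × 18,390 × 273 × 33.06) ≈ 18219.590.

TC* ≈ £18,219.59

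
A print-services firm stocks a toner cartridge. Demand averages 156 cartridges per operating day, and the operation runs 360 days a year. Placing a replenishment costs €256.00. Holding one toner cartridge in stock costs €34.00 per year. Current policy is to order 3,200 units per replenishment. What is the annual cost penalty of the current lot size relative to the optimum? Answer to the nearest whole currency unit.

Extra cost ≈ €27,626 per year

Annual demand D = 156 × 360 = 56,160.
EOQ = √(2DS/H) = √(2 × 56,160 × 256 / 34) ≈ 919.62.
Cost at Q* = (D/Q*)S + (Q*/2)H = √(2DSH) ≈ €31,267.13.
Cost at Q = 3,200: (56,160/3,200)×256 + (3,200/2)×34 = €4,492.80 + €54,400.00 = €58,892.80.
Excess = €58,892.80 − €31,267.13 = €27,625.67.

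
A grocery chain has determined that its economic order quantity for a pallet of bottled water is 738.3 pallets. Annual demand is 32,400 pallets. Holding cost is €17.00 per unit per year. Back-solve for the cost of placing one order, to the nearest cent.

Squaring Q* = √(2DS/H) gives Q*² = 2DS/H.
From Q* = √(2DS/H): S = Q*²H / (2D) = 738.3² × 17 / (2 × 32,400) = 143.0012.

S ≈ €143.00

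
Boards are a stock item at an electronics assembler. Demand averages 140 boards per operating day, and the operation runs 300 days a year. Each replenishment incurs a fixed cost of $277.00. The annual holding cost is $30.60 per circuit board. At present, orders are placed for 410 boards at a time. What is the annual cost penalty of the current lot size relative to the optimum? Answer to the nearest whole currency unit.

Annual demand D = 140 × 300 = 42,000.
EOQ = √(2DS/H) = √(2 × 42,000 × 277 / 30.6) ≈ 872.00.
Cost at Q* = (D/Q*)S + (Q*/2)H = √(2DSH) ≈ $26,683.34.
Cost at Q = 410: (42,000/410)×277 + (410/2)×30.6 = $28,375.61 + $6,273.00 = $34,648.61.
Excess = $34,648.61 − $26,683.34 = $7,965.27.

Extra cost ≈ $7,965 per year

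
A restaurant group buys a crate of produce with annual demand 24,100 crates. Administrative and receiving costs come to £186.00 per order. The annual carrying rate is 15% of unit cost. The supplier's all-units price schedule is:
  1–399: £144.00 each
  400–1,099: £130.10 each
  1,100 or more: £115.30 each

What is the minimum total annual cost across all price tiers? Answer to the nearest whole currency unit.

TC* ≈ £2,792,317

Holding cost per unit per year at price C is H = 0.15·C.
Evaluate total cost at each tier's feasible EOQ or, if the EOQ is below the tier, at the tier's minimum quantity.
Tier 1 (£144.00): EOQ = 644.2 exceeds tier's upper bound 399, so this tier is dominated.
EOQ at £130.10 = 677.8 (feasible in tier 2): TC = 24,100×£130.10 + (24,100/677.8)×186 + (677.8/2)×0.15×£130.10 = £3,148,637.09.
EOQ at £115.30 = 720.0 < 1100, so use break Q=1100: TC = 24,100×£115.30 + (24,100/1100.0)×186 + (1100.0/2)×0.15×£115.30 = £2,792,317.34.
Lowest total cost among the candidates is at Q = 1100.0.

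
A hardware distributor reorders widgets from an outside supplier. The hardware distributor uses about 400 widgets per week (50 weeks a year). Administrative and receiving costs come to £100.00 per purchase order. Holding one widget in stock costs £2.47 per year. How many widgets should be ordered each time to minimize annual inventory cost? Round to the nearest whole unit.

Annual demand D = 400 × 50 = 20,000.
EOQ = √(2DS / H) = √(2 × 20,000 × 100 / 2.47).
= √(4,000,000 / 2.47) = √1,619,433.1984 ≈ 1272.570.

Q* ≈ 1,273 widgets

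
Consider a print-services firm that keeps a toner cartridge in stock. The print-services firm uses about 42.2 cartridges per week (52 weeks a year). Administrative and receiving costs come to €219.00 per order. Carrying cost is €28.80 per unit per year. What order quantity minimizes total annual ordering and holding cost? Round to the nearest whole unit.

Annual demand D = 42.2 × 52 = 2,194.4.
EOQ = √(2DS / H) = √(2 × 2,194.4 × 219 / 28.8).
= √(961,147.2 / 28.8) = √33,373.1667 ≈ 182.683.

Q* ≈ 183 cartridges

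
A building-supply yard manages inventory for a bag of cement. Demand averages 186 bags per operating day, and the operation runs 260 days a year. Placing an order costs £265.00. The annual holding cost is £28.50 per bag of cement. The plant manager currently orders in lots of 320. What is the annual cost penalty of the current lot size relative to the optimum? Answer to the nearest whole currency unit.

Annual demand D = 186 × 260 = 48,360.
EOQ = √(2DS/H) = √(2 × 48,360 × 265 / 28.5) ≈ 948.33.
Cost at Q* = (D/Q*)S + (Q*/2)H = √(2DSH) ≈ £27,027.35.
Cost at Q = 320: (48,360/320)×265 + (320/2)×28.5 = £40,048.12 + £4,560.00 = £44,608.12.
Excess = £44,608.12 − £27,027.35 = £17,580.77.

Extra cost ≈ £17,581 per year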